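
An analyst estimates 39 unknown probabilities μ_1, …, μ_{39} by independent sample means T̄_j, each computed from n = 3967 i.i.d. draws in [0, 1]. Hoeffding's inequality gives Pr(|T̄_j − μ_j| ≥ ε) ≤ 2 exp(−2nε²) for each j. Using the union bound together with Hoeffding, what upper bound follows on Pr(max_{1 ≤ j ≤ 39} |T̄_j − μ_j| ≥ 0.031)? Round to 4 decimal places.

0.0381

Per-experiment Hoeffding bound: 2·exp(−2·3967·0.031²) = 2·exp(−7.62457) = 0.00097661.
Union bound over 39 events: 39·0.00097661 = 0.03809.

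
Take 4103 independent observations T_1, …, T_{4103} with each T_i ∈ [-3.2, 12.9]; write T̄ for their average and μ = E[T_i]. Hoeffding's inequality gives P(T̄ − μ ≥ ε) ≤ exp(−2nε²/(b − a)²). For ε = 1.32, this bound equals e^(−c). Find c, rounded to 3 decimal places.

55.160

c = 2nε²/(b − a)² = 2·4103·1.32² / 16.1² = 55.1604.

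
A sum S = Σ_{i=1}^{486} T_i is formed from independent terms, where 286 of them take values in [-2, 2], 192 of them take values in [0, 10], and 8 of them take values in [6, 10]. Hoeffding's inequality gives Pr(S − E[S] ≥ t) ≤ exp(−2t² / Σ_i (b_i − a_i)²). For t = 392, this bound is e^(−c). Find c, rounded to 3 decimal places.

12.857

Σ(b_i − a_i)² = 286·4² + 192·10² + 8·4² = 23904.
c = 2t² / 23904 = 2·392² / 23904 = 12.8568.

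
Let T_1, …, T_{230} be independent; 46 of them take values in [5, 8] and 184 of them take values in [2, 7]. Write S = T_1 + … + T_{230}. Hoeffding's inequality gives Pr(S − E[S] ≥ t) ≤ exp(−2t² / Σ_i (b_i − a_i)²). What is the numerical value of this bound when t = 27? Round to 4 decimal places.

0.7477

Σ(b_i − a_i)² = 46·3² + 184·5² = 5014.
Exponent = 2·27² / 5014 = 0.29079.
Bound = exp(−0.29079) = 0.74768.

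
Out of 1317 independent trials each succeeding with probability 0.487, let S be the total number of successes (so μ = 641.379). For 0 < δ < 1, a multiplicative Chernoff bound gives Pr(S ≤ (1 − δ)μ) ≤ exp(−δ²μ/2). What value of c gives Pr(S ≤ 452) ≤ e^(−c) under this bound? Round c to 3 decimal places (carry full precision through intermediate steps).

27.959

Write 452 = (1 − δ)μ, so δ = 1 − 452/641.379 = 0.2952685…
Then the exponent is δ²μ/2 = (μ − 452)²/(2μ) = 27.958824.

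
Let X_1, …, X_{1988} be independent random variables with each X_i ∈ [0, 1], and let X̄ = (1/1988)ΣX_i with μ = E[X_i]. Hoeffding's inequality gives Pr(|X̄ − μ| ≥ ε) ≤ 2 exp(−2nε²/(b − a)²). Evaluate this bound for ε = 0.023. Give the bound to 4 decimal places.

Exponent: 2nε²/(b − a)² = 2·1988·0.023² / 1² = 2.10330.
Bound = 2·exp(−2.10330) = 0.24410.

0.2441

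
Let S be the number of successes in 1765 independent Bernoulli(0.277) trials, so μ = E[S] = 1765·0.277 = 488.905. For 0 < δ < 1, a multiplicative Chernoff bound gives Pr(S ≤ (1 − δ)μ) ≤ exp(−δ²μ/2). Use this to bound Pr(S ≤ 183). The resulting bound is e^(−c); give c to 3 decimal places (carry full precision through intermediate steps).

95.701

Write 183 = (1 − δ)μ, so δ = 1 − 183/488.905 = 0.6256942…
Then the exponent is δ²μ/2 = (μ − 183)²/(2μ) = 95.701485.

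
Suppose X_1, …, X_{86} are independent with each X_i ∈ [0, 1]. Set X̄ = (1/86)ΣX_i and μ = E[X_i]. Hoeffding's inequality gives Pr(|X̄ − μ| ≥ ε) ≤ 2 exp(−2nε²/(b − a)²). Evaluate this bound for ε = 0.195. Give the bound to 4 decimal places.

0.0029

Exponent: 2nε²/(b − a)² = 2·86·0.195² / 1² = 6.54030.
Bound = 2·exp(−6.54030) = 0.00289.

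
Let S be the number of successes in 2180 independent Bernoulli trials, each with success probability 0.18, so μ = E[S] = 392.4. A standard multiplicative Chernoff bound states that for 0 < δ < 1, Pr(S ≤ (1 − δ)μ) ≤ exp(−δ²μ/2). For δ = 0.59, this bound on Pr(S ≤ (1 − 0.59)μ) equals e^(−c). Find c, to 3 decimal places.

c = δ²μ/2 = 0.59²·392.4/2 = 68.2972.

68.297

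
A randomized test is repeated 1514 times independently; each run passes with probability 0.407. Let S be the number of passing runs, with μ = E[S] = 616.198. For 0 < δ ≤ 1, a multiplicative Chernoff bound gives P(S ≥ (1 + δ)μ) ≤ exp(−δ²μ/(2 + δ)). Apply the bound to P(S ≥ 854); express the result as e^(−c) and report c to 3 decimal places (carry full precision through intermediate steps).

Write 854 = (1 + δ)μ, so δ = 854/616.198 − 1 = 0.3859182…
Then the exponent is δ²μ/(2 + δ) = (854 − μ)² / (μ·(2 + δ)) = 38.464065.

38.464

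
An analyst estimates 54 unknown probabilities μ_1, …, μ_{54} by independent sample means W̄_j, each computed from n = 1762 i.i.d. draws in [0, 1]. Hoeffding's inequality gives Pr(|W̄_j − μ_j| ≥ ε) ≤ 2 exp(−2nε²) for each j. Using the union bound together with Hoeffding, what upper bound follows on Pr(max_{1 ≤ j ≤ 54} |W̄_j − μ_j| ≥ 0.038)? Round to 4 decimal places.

Per-experiment Hoeffding bound: 2·exp(−2·1762·0.038²) = 2·exp(−5.08866) = 0.012333.
Union bound over 54 events: 54·0.012333 = 0.66596.

0.6660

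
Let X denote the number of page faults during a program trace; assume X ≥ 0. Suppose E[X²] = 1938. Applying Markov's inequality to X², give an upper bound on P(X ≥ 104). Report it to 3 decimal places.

Since X ≥ 0, the event {X ≥ 104} is the same as {X² ≥ 10816}.
Markov's inequality applied to X² gives P(X² ≥ 10816) ≤ E[X²]/10816 = 1938/10816 = 0.1792.

0.179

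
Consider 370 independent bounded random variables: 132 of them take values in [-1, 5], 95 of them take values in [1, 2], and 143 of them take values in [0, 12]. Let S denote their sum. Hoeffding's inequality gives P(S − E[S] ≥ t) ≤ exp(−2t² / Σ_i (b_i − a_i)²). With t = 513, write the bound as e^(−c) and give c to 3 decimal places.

Σ(b_i − a_i)² = 132·6² + 95·1² + 143·12² = 25439.
c = 2t² / 25439 = 2·513² / 25439 = 20.6902.

20.690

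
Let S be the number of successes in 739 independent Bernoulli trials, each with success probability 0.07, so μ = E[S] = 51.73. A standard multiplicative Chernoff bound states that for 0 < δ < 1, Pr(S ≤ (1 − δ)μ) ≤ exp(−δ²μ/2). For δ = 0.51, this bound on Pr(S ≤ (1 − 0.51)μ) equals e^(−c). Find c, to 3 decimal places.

c = δ²μ/2 = 0.51²·51.73/2 = 6.7275.

6.727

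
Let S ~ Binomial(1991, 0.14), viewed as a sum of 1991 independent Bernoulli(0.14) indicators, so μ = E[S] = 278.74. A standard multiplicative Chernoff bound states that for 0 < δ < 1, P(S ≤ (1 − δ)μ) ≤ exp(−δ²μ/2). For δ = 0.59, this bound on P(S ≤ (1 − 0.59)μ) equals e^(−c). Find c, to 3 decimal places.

48.515

c = δ²μ/2 = 0.59²·278.74/2 = 48.5147.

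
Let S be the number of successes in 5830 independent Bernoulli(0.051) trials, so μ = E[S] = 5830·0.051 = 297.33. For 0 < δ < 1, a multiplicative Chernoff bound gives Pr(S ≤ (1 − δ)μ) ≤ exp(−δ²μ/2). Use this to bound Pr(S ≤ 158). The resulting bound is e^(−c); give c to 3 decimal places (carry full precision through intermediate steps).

32.645

Write 158 = (1 − δ)μ, so δ = 1 − 158/297.33 = 0.4686039…
Then the exponent is δ²μ/2 = (μ − 158)²/(2μ) = 32.645291.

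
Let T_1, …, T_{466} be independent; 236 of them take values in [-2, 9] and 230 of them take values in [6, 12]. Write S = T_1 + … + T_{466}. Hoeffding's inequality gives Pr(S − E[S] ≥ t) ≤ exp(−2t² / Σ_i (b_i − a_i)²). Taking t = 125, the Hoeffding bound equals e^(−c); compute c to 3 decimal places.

Σ(b_i − a_i)² = 236·11² + 230·6² = 36836.
c = 2t² / 36836 = 2·125² / 36836 = 0.8484.

0.848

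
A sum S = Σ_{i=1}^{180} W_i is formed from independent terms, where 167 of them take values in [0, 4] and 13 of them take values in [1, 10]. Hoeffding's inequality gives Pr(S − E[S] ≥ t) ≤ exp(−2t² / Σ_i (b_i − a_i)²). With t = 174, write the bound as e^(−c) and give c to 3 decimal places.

Σ(b_i − a_i)² = 167·4² + 13·9² = 3725.
c = 2t² / 3725 = 2·174² / 3725 = 16.2556.

16.256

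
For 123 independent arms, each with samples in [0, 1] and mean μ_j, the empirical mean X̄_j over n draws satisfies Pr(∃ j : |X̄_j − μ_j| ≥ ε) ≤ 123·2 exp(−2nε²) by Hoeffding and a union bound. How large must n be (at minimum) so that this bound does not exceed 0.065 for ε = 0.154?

174

Need 2·123·exp(−2nε²) ≤ 0.065, i.e. exp(−2nε²) ≤ 0.065/246.
So 2nε² ≥ ln(246/0.065) = 8.238700.
Hence n ≥ 8.238700/(2·0.154²) = 173.695.
The smallest integer n is 174.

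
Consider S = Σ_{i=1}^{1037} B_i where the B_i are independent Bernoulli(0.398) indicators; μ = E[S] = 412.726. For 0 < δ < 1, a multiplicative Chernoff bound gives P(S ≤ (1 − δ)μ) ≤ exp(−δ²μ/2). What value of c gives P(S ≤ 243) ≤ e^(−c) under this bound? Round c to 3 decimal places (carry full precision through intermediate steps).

Write 243 = (1 − δ)μ, so δ = 1 − 243/412.726 = 0.4112317…
Then the exponent is δ²μ/2 = (μ − 243)²/(2μ) = 34.898353.

34.898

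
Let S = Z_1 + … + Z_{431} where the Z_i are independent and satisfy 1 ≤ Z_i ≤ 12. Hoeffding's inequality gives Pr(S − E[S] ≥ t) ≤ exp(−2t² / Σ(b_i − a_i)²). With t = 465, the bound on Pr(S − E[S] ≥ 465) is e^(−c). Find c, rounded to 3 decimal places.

8.292

Σ(b_i − a_i)² = 431·(11)² = 52151.
c = 2t²/52151 = 2·465²/52151 = 8.2923.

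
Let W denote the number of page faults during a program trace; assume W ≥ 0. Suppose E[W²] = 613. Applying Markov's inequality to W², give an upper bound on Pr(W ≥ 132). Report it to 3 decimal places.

0.035

Since W ≥ 0, the event {W ≥ 132} is the same as {W² ≥ 17424}.
Markov's inequality applied to W² gives Pr(W² ≥ 17424) ≤ E[W²]/17424 = 613/17424 = 0.0352.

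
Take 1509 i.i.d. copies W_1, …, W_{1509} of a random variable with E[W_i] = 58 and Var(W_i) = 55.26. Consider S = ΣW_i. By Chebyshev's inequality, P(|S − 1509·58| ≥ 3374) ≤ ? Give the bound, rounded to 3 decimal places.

Var(S) = n·Var(W_i) = 1509·55.26 = 83387.34.
Chebyshev: P(|S − 1509·58| ≥ 3374) ≤ Var(S)/3374² = 83387.34/11383876 = 0.0073.

0.007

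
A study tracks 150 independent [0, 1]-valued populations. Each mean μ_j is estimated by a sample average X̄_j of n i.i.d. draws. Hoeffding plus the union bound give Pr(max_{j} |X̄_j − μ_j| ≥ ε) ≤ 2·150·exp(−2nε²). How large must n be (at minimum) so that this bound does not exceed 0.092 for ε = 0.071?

Need 2·150·exp(−2nε²) ≤ 0.092, i.e. exp(−2nε²) ≤ 0.092/300.
So 2nε² ≥ ln(300/0.092) = 8.089749.
Hence n ≥ 8.089749/(2·0.071²) = 802.395.
The smallest integer n is 803.

803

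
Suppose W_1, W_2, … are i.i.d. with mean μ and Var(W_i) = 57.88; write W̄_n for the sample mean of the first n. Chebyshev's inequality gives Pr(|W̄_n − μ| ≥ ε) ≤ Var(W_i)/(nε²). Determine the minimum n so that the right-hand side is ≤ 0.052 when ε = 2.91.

Require 57.88/(n·2.91²) ≤ 0.052, i.e. n ≥ 57.88/(0.052·2.91²) = 131.444.
The smallest integer n is 132.

132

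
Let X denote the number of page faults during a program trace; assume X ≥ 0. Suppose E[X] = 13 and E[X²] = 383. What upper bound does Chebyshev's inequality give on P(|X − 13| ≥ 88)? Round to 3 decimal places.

Var(X) = E[X²] − (E[X])² = 383 − 169 = 214.
Chebyshev's inequality: P(|X − μ| ≥ t) ≤ Var(X)/t² = 214/7744 = 0.0276.

0.028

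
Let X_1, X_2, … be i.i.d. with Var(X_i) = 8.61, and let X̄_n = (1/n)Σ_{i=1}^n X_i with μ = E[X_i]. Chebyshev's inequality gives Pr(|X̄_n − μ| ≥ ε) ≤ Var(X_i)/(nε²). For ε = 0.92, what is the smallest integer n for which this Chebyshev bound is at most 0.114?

90

Require 8.61/(n·0.92²) ≤ 0.114, i.e. n ≥ 8.61/(0.114·0.92²) = 89.232.
The smallest integer n is 90.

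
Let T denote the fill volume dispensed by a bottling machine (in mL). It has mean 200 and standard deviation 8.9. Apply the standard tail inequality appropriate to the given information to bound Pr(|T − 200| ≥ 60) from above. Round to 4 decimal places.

Mean and variance are known, so Chebyshev's inequality applies.
Chebyshev: Pr(|T − μ| ≥ t) ≤ Var(T)/t².
Var(T) = σ² = 8.9² = 79.21.
Bound = 79.21 / 3600 = 0.0220.

0.0220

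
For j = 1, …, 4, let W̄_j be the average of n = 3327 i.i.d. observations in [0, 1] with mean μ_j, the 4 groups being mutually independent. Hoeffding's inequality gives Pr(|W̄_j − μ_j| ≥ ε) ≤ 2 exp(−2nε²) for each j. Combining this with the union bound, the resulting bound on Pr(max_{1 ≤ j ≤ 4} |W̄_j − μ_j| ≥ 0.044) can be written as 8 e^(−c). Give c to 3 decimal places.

12.882

Union bound over the 4 events: Pr(max_{1 ≤ j ≤ 4} |W̄_j − μ_j| ≥ 0.044) ≤ 4·2·exp(−2nε²) = 8 exp(−2·3327·0.044²).
So c = 2·3327·0.044² = 12.8821.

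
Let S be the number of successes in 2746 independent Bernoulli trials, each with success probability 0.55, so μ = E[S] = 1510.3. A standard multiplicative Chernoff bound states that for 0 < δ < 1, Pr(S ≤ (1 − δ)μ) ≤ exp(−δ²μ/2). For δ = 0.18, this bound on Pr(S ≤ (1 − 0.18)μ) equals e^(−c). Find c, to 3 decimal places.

c = δ²μ/2 = 0.18²·1510.3/2 = 24.4669.

24.467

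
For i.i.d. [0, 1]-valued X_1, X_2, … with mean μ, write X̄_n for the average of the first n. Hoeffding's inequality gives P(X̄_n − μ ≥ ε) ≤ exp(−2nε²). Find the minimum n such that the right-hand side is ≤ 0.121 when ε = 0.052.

391

Require exp(−2nε²) ≤ 0.121, i.e. 2nε² ≥ ln(1/0.121) = 2.111965.
So n ≥ 2.111965 / (2·0.052²) = 390.526.
The smallest integer n is 391.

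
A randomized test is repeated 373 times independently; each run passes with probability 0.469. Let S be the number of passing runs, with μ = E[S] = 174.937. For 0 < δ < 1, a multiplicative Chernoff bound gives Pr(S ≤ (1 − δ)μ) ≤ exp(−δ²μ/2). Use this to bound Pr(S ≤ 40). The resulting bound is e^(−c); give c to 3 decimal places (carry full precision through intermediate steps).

Write 40 = (1 − δ)μ, so δ = 1 − 40/174.937 = 0.7713463…
Then the exponent is δ²μ/2 = (μ − 40)²/(2μ) = 52.041575.

52.042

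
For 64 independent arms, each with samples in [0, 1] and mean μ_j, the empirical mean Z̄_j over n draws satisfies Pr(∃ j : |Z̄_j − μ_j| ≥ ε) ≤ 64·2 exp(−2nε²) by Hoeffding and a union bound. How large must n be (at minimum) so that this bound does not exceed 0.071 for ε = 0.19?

104

Need 2·64·exp(−2nε²) ≤ 0.071, i.e. exp(−2nε²) ≤ 0.071/128.
So 2nε² ≥ ln(128/0.071) = 7.497106.
Hence n ≥ 7.497106/(2·0.19²) = 103.838.
The smallest integer n is 104.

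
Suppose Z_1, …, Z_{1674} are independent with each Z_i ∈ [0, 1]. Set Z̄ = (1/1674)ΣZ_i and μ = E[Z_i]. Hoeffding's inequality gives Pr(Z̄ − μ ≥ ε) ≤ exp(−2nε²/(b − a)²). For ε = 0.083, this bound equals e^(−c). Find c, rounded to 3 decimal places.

23.064

c = 2nε²/(b − a)² = 2·1674·0.083² / 1² = 23.0644.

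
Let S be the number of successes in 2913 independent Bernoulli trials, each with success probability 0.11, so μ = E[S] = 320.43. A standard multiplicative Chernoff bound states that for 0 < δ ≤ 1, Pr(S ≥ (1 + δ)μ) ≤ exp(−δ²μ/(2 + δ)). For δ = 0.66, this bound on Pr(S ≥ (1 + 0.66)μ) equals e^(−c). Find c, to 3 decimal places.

c = δ²μ/(2 + δ) = 0.66²·320.43/(2 + 0.66) = 52.4734.

52.473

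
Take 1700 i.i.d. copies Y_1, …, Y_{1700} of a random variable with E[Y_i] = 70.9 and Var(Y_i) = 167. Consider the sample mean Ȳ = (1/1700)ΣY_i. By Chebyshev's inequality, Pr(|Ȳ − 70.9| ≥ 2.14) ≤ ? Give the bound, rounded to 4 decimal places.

0.0215

Var(Ȳ) = Var(Y_i)/n = 167/1700 = 0.098235.
Chebyshev: Pr(|Ȳ − 70.9| ≥ 2.14) ≤ Var(Ȳ)/(2.14)² = 167/(1700·2.14²) = 0.0215.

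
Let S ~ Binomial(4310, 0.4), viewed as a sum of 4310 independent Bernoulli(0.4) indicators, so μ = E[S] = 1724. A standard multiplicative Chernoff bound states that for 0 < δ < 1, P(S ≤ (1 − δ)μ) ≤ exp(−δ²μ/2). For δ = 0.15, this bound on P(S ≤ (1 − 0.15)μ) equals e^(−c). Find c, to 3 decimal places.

c = δ²μ/2 = 0.15²·1724/2 = 19.3950.

19.395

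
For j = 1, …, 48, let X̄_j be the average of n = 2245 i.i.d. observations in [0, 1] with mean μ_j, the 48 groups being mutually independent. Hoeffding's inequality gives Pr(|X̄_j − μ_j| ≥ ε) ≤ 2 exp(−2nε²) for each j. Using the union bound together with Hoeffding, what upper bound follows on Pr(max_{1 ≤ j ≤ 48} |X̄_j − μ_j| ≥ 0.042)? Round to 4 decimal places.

0.0349

Per-experiment Hoeffding bound: 2·exp(−2·2245·0.042²) = 2·exp(−7.92036) = 0.00072654.
Union bound over 48 events: 48·0.00072654 = 0.03487.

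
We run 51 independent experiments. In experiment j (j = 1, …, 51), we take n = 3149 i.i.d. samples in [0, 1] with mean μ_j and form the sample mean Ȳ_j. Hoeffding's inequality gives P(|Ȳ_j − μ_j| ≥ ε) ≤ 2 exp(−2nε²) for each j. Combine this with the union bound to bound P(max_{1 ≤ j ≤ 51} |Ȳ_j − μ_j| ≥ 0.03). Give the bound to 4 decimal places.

0.3523

Per-experiment Hoeffding bound: 2·exp(−2·3149·0.03²) = 2·exp(−5.66820) = 0.0069082.
Union bound over 51 events: 51·0.0069082 = 0.35232.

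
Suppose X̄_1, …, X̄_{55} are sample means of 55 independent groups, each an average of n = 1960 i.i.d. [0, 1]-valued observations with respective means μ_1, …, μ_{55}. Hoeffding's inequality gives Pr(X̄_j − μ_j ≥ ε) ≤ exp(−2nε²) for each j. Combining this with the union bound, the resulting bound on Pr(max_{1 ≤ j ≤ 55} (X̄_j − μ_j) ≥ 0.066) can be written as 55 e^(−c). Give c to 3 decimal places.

17.076

Union bound over the 55 events: Pr(max_{1 ≤ j ≤ 55} (X̄_j − μ_j) ≥ 0.066) ≤ 55·exp(−2nε²) = 55 exp(−2·1960·0.066²).
So c = 2·1960·0.066² = 17.0755.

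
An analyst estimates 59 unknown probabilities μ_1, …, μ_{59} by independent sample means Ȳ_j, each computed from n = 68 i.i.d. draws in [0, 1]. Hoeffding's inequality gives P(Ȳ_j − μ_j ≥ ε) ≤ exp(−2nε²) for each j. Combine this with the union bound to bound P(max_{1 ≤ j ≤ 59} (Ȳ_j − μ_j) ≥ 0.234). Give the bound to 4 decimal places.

0.0344

Per-experiment Hoeffding bound: exp(−2·68·0.234²) = exp(−7.44682) = 0.0005833.
Union bound over 59 events: 59·0.0005833 = 0.03441.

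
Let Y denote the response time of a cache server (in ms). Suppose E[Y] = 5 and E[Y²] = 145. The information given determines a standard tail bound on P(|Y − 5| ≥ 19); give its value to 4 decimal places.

0.3324

The first two moments determine the variance, so Chebyshev's inequality is the sharpest standard bound available.
Var(Y) = E[Y²] − (E[Y])² = 145 − 25 = 120.
Chebyshev's inequality: P(|Y − μ| ≥ t) ≤ Var(Y)/t² = 120/361 = 0.3324.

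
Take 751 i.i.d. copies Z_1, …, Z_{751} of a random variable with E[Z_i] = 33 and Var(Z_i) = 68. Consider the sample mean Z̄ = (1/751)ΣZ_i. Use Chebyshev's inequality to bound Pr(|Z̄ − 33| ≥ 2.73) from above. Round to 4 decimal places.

0.0121

Var(Z̄) = Var(Z_i)/n = 68/751 = 0.090546.
Chebyshev: Pr(|Z̄ − 33| ≥ 2.73) ≤ Var(Z̄)/(2.73)² = 68/(751·2.73²) = 0.0121.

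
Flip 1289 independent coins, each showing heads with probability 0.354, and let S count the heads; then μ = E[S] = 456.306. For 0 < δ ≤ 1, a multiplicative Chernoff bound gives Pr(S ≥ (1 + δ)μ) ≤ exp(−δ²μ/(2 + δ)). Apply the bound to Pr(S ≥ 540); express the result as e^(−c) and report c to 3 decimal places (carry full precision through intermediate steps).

Write 540 = (1 + δ)μ, so δ = 540/456.306 − 1 = 0.1834164…
Then the exponent is δ²μ/(2 + δ) = (540 − μ)² / (μ·(2 + δ)) = 7.030657.

7.031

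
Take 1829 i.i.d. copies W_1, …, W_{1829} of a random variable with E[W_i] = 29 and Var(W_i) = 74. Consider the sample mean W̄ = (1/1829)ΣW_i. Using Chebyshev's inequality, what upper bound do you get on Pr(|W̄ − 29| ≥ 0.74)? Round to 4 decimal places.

Var(W̄) = Var(W_i)/n = 74/1829 = 0.040459.
Chebyshev: Pr(|W̄ − 29| ≥ 0.74) ≤ Var(W̄)/(0.74)² = 74/(1829·0.74²) = 0.0739.

0.0739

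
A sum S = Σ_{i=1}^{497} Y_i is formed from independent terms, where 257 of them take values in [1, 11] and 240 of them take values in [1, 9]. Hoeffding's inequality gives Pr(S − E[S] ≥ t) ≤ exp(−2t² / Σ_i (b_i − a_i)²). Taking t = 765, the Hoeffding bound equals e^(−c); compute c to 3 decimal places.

28.506

Σ(b_i − a_i)² = 257·10² + 240·8² = 41060.
c = 2t² / 41060 = 2·765² / 41060 = 28.5058.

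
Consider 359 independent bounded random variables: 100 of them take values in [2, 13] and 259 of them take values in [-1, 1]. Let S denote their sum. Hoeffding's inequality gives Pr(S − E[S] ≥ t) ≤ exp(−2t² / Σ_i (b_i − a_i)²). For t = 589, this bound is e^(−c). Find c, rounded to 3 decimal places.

52.820

Σ(b_i − a_i)² = 100·11² + 259·2² = 13136.
c = 2t² / 13136 = 2·589² / 13136 = 52.8199.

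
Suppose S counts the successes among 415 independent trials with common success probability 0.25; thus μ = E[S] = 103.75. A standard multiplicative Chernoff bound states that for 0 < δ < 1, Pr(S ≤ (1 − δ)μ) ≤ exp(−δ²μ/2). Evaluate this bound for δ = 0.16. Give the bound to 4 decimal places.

0.2650

Exponent = δ²μ/2 = 0.16²·103.75/2 = 1.3280.
Bound = exp(−1.3280) = 0.26501.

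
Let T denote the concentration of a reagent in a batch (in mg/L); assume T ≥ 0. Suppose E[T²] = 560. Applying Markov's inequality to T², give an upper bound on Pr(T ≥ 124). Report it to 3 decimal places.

Since T ≥ 0, the event {T ≥ 124} is the same as {T² ≥ 15376}.
Markov's inequality applied to T² gives Pr(T² ≥ 15376) ≤ E[T²]/15376 = 560/15376 = 0.0364.

0.036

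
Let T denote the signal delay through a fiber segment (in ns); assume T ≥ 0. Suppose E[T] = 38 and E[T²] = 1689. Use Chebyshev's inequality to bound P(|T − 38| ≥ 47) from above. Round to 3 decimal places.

Var(T) = E[T²] − (E[T])² = 1689 − 1444 = 245.
Chebyshev's inequality: P(|T − μ| ≥ t) ≤ Var(T)/t² = 245/2209 = 0.1109.

0.111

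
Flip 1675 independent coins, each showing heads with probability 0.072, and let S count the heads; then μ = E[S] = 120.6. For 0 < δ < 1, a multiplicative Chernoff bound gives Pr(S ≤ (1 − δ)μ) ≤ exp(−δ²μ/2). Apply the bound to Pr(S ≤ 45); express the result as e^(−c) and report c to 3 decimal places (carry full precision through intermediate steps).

Write 45 = (1 − δ)μ, so δ = 1 − 45/120.6 = 0.6268657…
Then the exponent is δ²μ/2 = (μ − 45)²/(2μ) = 23.695522.

23.696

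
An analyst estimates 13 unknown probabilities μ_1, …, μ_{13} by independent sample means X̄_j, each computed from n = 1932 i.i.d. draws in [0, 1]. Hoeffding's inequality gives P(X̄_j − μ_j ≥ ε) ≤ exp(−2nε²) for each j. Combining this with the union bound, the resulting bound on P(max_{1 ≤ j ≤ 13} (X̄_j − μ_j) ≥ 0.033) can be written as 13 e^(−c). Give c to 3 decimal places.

4.208

Union bound over the 13 events: P(max_{1 ≤ j ≤ 13} (X̄_j − μ_j) ≥ 0.033) ≤ 13·exp(−2nε²) = 13 exp(−2·1932·0.033²).
So c = 2·1932·0.033² = 4.2079.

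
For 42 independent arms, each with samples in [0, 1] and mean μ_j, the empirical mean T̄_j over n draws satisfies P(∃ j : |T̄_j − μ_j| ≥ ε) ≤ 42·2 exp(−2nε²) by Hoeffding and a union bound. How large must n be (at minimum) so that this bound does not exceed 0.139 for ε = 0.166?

117

Need 2·42·exp(−2nε²) ≤ 0.139, i.e. exp(−2nε²) ≤ 0.139/84.
So 2nε² ≥ ln(84/0.139) = 6.404098.
Hence n ≥ 6.404098/(2·0.166²) = 116.202.
The smallest integer n is 117.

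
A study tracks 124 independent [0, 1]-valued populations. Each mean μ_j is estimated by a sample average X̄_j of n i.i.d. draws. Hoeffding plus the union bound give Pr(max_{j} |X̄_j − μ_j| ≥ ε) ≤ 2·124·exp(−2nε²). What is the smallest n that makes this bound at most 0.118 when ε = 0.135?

Need 2·124·exp(−2nε²) ≤ 0.118, i.e. exp(−2nε²) ≤ 0.118/248.
So 2nε² ≥ ln(248/0.118) = 7.650499.
Hence n ≥ 7.650499/(2·0.135²) = 209.890.
The smallest integer n is 210.

210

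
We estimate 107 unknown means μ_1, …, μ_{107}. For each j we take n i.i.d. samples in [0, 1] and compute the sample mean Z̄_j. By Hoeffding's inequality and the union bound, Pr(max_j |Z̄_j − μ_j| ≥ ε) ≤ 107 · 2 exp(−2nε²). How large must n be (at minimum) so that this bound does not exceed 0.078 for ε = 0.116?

295

Need 2·107·exp(−2nε²) ≤ 0.078, i.e. exp(−2nε²) ≤ 0.078/214.
So 2nε² ≥ ln(214/0.078) = 7.917022.
Hence n ≥ 7.917022/(2·0.116²) = 294.182.
The smallest integer n is 295.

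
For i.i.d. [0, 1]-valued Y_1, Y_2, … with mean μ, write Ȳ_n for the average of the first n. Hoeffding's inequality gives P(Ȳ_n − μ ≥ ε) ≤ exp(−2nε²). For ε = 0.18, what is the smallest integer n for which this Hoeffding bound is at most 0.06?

Require exp(−2nε²) ≤ 0.06, i.e. 2nε² ≥ ln(1/0.06) = 2.813411.
So n ≥ 2.813411 / (2·0.18²) = 43.417.
The smallest integer n is 44.

44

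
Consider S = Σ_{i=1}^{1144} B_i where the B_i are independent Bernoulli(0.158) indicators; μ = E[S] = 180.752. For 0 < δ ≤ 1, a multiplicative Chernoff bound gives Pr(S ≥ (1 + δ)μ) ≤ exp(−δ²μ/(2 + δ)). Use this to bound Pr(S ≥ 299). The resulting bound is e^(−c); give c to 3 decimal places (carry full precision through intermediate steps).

29.145

Write 299 = (1 + δ)μ, so δ = 299/180.752 − 1 = 0.6542002…
Then the exponent is δ²μ/(2 + δ) = (299 − μ)² / (μ·(2 + δ)) = 29.145453.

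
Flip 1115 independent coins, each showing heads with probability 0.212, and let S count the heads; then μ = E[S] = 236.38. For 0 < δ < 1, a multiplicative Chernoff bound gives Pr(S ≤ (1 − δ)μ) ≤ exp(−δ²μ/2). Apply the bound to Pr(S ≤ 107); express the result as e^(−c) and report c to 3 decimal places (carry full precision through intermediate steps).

35.407

Write 107 = (1 − δ)μ, so δ = 1 − 107/236.38 = 0.547339…
Then the exponent is δ²μ/2 = (μ − 107)²/(2μ) = 35.407362.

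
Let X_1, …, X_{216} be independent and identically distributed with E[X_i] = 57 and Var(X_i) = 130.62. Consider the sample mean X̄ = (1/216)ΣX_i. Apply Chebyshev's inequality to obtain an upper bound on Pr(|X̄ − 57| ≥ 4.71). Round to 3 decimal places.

0.027

Var(X̄) = Var(X_i)/n = 130.62/216 = 0.60472.
Chebyshev: Pr(|X̄ − 57| ≥ 4.71) ≤ Var(X̄)/(4.71)² = 130.62/(216·4.71²) = 0.0273.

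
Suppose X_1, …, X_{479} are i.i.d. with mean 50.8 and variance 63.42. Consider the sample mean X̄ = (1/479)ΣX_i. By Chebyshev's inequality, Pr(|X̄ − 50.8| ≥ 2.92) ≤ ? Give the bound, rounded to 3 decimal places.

Var(X̄) = Var(X_i)/n = 63.42/479 = 0.1324.
Chebyshev: Pr(|X̄ − 50.8| ≥ 2.92) ≤ Var(X̄)/(2.92)² = 63.42/(479·2.92²) = 0.0155.

0.016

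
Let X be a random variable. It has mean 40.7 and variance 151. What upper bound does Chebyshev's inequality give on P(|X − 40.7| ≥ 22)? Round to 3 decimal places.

0.312

Chebyshev: P(|X − μ| ≥ t) ≤ Var(X)/t².
Bound = 151 / 484 = 0.3120.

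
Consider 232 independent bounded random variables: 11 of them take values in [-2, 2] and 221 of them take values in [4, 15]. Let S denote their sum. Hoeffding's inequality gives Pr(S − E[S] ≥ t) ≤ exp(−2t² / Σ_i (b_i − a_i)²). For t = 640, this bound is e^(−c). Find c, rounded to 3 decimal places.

Σ(b_i − a_i)² = 11·4² + 221·11² = 26917.
c = 2t² / 26917 = 2·640² / 26917 = 30.4343.

30.434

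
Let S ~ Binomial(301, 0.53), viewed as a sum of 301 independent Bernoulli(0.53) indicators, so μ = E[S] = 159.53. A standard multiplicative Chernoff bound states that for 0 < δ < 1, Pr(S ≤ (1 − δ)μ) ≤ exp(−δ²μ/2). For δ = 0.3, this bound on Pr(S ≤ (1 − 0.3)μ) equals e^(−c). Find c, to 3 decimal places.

c = δ²μ/2 = 0.3²·159.53/2 = 7.1788.

7.179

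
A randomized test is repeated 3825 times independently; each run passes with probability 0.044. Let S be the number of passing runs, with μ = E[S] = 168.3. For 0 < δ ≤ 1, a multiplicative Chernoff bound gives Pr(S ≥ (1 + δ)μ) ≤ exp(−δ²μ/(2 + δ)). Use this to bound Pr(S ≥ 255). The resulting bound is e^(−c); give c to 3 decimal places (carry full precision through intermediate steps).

Write 255 = (1 + δ)μ, so δ = 255/168.3 − 1 = 0.5151515…
Then the exponent is δ²μ/(2 + δ) = (255 − μ)² / (μ·(2 + δ)) = 17.757831.

17.758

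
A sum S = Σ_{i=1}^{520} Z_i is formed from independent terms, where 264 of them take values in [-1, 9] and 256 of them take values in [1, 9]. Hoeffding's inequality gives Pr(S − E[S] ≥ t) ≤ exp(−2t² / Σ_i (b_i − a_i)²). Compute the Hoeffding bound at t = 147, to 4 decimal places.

Σ(b_i − a_i)² = 264·10² + 256·8² = 42784.
Exponent = 2·147² / 42784 = 1.01014.
Bound = exp(−1.01014) = 0.36417.

0.3642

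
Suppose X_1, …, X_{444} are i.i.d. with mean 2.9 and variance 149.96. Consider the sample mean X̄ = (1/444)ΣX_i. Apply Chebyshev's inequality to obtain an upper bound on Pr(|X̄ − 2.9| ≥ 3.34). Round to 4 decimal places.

Var(X̄) = Var(X_i)/n = 149.96/444 = 0.33775.
Chebyshev: Pr(|X̄ − 2.9| ≥ 3.34) ≤ Var(X̄)/(3.34)² = 149.96/(444·3.34²) = 0.0303.

0.0303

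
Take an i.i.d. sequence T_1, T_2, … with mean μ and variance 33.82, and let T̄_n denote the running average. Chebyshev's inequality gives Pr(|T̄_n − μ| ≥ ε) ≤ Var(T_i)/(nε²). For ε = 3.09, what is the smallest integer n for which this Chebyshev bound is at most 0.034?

105

Require 33.82/(n·3.09²) ≤ 0.034, i.e. n ≥ 33.82/(0.034·3.09²) = 104.178.
The smallest integer n is 105.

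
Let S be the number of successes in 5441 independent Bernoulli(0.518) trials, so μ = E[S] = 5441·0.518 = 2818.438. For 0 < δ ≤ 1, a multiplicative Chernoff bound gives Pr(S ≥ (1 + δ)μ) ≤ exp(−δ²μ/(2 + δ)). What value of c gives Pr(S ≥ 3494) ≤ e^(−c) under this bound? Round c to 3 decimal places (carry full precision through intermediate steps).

Write 3494 = (1 + δ)μ, so δ = 3494/2818.438 − 1 = 0.2396938…
Then the exponent is δ²μ/(2 + δ) = (3494 − μ)² / (μ·(2 + δ)) = 72.299168.

72.299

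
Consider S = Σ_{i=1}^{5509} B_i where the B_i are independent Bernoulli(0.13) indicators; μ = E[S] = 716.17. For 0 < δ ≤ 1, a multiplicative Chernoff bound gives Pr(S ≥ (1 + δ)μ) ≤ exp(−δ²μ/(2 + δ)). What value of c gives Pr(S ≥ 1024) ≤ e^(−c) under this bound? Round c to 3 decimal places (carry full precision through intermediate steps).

Write 1024 = (1 + δ)μ, so δ = 1024/716.17 − 1 = 0.4298281…
Then the exponent is δ²μ/(2 + δ) = (1024 − μ)² / (μ·(2 + δ)) = 54.454053.

54.454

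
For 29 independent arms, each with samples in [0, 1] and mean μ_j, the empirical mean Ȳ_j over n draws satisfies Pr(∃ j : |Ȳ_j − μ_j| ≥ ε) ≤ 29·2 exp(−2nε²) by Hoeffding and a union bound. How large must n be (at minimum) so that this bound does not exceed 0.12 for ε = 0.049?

1288

Need 2·29·exp(−2nε²) ≤ 0.12, i.e. exp(−2nε²) ≤ 0.12/58.
So 2nε² ≥ ln(58/0.12) = 6.180707.
Hence n ≥ 6.180707/(2·0.049²) = 1287.111.
The smallest integer n is 1288.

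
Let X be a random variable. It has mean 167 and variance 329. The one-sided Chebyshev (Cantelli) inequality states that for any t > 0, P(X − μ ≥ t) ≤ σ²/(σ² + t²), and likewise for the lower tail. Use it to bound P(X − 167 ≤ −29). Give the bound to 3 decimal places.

Here σ² = 329 and t = 29, so σ² + t² = 1170.
Cantelli's bound: 329/1170 = 0.2812.

0.281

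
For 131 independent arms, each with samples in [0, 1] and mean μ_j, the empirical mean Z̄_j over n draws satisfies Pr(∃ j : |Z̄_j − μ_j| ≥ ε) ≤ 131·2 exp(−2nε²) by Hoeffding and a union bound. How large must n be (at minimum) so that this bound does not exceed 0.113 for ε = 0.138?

Need 2·131·exp(−2nε²) ≤ 0.113, i.e. exp(−2nε²) ≤ 0.113/262.
So 2nε² ≥ ln(262/0.113) = 7.748712.
Hence n ≥ 7.748712/(2·0.138²) = 203.442.
The smallest integer n is 204.

204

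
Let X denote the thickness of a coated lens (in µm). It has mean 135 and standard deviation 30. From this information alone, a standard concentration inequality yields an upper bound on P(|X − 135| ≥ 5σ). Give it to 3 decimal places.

0.040

Mean and variance are known, so Chebyshev's inequality applies.
Chebyshev: P(|X − μ| ≥ t) ≤ Var(X)/t².
Var(X) = σ² = 30² = 900.
t = 5·30 = 150.
Bound = 900 / 22500 = 0.0400.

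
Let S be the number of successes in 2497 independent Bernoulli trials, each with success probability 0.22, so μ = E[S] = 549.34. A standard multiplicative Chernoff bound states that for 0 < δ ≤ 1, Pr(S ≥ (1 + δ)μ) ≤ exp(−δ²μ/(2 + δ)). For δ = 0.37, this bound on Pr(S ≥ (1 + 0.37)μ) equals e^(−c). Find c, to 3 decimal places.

31.732

c = δ²μ/(2 + δ) = 0.37²·549.34/(2 + 0.37) = 31.7319.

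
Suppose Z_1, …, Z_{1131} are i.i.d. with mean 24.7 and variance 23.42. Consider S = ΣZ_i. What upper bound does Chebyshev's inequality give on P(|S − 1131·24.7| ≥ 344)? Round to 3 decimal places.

0.224

Var(S) = n·Var(Z_i) = 1131·23.42 = 26488.02.
Chebyshev: P(|S − 1131·24.7| ≥ 344) ≤ Var(S)/344² = 26488.02/118336 = 0.2238.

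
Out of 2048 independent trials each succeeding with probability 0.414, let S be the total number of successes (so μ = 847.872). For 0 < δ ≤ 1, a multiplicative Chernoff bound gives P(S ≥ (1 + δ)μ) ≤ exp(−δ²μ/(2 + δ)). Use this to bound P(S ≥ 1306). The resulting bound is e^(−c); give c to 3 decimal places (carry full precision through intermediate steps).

97.444

Write 1306 = (1 + δ)μ, so δ = 1306/847.872 − 1 = 0.5403268…
Then the exponent is δ²μ/(2 + δ) = (1306 − μ)² / (μ·(2 + δ)) = 97.443703.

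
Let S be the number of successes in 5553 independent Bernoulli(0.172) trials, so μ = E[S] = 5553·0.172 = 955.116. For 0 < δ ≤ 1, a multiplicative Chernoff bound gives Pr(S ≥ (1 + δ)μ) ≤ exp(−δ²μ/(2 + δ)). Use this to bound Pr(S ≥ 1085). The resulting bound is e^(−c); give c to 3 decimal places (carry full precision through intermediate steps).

Write 1085 = (1 + δ)μ, so δ = 1085/955.116 − 1 = 0.1359877…
Then the exponent is δ²μ/(2 + δ) = (1085 − μ)² / (μ·(2 + δ)) = 8.269066.

8.269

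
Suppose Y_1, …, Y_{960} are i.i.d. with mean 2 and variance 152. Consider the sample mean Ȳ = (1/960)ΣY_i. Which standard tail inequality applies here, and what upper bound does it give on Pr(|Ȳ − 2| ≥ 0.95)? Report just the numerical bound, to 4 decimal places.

With mean and variance of each term known, Chebyshev's inequality bounds the deviation of the sum (or sample mean).
Var(Ȳ) = Var(Y_i)/n = 152/960 = 0.15833.
Chebyshev: Pr(|Ȳ − 2| ≥ 0.95) ≤ Var(Ȳ)/(0.95)² = 152/(960·0.95²) = 0.1754.

0.1754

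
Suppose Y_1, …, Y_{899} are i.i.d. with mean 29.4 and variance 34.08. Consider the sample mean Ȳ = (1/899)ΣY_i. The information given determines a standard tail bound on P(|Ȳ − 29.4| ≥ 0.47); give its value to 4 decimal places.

With mean and variance of each term known, Chebyshev's inequality bounds the deviation of the sum (or sample mean).
Var(Ȳ) = Var(Y_i)/n = 34.08/899 = 0.037909.
Chebyshev: P(|Ȳ − 29.4| ≥ 0.47) ≤ Var(Ȳ)/(0.47)² = 34.08/(899·0.47²) = 0.1716.

0.1716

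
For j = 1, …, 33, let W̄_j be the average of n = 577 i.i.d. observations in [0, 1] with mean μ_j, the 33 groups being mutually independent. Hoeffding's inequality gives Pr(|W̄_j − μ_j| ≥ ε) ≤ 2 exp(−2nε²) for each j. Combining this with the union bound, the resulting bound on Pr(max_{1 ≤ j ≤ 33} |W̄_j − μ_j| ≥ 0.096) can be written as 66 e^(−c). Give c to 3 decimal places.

10.635

Union bound over the 33 events: Pr(max_{1 ≤ j ≤ 33} |W̄_j − μ_j| ≥ 0.096) ≤ 33·2·exp(−2nε²) = 66 exp(−2·577·0.096²).
So c = 2·577·0.096² = 10.6353.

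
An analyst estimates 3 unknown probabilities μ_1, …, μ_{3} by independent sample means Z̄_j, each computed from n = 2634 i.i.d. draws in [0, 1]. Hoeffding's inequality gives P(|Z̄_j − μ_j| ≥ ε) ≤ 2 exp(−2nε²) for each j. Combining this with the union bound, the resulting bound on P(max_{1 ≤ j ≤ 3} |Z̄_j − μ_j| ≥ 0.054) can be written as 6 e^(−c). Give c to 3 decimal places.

15.361

Union bound over the 3 events: P(max_{1 ≤ j ≤ 3} |Z̄_j − μ_j| ≥ 0.054) ≤ 3·2·exp(−2nε²) = 6 exp(−2·2634·0.054²).
So c = 2·2634·0.054² = 15.3615.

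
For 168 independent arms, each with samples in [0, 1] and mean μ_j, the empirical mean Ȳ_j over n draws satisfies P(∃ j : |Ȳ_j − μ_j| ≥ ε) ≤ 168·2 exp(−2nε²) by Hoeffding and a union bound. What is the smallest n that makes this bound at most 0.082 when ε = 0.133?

Need 2·168·exp(−2nε²) ≤ 0.082, i.e. exp(−2nε²) ≤ 0.082/336.
So 2nε² ≥ ln(336/0.082) = 8.318147.
Hence n ≥ 8.318147/(2·0.133²) = 235.122.
The smallest integer n is 236.

236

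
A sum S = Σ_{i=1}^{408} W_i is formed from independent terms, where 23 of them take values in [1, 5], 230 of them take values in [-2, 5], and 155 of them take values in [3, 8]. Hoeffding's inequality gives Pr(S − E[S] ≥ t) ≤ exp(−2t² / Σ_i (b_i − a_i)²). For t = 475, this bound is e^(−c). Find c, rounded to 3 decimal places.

29.089

Σ(b_i − a_i)² = 23·4² + 230·7² + 155·5² = 15513.
c = 2t² / 15513 = 2·475² / 15513 = 29.0885.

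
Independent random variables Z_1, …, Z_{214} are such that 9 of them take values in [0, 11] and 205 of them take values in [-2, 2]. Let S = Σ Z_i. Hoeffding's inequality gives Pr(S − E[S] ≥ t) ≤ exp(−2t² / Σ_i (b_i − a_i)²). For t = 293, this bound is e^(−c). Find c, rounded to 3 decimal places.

Σ(b_i − a_i)² = 9·11² + 205·4² = 4369.
c = 2t² / 4369 = 2·293² / 4369 = 39.2992.

39.299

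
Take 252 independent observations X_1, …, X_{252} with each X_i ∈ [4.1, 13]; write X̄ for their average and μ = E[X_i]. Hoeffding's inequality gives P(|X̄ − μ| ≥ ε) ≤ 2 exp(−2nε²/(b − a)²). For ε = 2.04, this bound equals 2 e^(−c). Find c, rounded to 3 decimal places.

26.480

c = 2nε²/(b − a)² = 2·252·2.04² / 8.9² = 26.4796.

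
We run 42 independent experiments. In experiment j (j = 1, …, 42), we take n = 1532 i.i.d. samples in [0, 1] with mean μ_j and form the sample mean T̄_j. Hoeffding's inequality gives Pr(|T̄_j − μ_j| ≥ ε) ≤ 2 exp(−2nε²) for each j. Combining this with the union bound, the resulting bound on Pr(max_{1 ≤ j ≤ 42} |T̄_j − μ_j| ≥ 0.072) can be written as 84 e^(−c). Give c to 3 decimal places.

Union bound over the 42 events: Pr(max_{1 ≤ j ≤ 42} |T̄_j − μ_j| ≥ 0.072) ≤ 42·2·exp(−2nε²) = 84 exp(−2·1532·0.072²).
So c = 2·1532·0.072² = 15.8838.

15.884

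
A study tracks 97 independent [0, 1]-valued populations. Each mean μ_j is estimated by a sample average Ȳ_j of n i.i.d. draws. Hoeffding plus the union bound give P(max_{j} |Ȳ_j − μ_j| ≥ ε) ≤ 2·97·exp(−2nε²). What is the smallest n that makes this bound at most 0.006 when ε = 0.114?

400

Need 2·97·exp(−2nε²) ≤ 0.006, i.e. exp(−2nε²) ≤ 0.006/194.
So 2nε² ≥ ln(194/0.006) = 10.383854.
Hence n ≥ 10.383854/(2·0.114²) = 399.502.
The smallest integer n is 400.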